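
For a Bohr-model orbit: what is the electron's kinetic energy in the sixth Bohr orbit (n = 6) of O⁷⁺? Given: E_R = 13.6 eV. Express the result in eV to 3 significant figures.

24.2 eV

For a Coulomb orbit the virial theorem gives K = −E_n.
E_n = −E_R·Z²/n², so K = E_R·Z²/n² = 13.6 × 8²/6² = 24.2 eV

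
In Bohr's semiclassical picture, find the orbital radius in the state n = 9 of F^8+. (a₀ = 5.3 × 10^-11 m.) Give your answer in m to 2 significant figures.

4.8 × 10^-10 m

r_n = n²a₀/Z = 9² × 5.3 × 10^-11 / 9
    = 81 × 5.3 × 10^-11 / 9 = 4.8 × 10^-10 m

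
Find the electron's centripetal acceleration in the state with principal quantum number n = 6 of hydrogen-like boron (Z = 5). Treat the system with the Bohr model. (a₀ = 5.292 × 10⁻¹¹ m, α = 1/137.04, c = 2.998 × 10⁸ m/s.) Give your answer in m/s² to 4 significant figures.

r = n²a₀/Z = 3.810 × 10⁻¹⁰ m, v = Zαc/n = 1.823 × 10⁶ m/s
a = v²/r = (1.823 × 10⁶)² / 3.810 × 10⁻¹⁰ = 8.723 × 10²¹ m/s²

8.723 × 10²¹ m/s²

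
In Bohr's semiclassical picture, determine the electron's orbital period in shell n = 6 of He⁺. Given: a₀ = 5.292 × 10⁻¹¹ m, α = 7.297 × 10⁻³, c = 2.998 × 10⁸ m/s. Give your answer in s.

r = n²a₀/Z = 6²·5.292 × 10⁻¹¹/2 = 9.526 × 10⁻¹⁰ m
v = Zαc/n = 2·0.007297·2.998 × 10⁸/6 = 7.292 × 10⁵ m/s
T = 2πr/v = 8.208 × 10⁻¹⁵ s

8.208 × 10⁻¹⁵ s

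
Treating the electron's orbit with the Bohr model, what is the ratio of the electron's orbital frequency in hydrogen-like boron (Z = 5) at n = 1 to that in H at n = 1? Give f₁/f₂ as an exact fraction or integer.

f ∝ Z^2 · n^-3
f₁/f₂ = (5/1)^2 · (1/1)^-3 = 25

25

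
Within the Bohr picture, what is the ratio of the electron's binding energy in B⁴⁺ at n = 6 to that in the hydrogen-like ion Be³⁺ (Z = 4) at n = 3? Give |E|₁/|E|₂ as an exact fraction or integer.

|E| ∝ Z^2 · n^-2
|E|₁/|E|₂ = (5/4)^2 · (6/3)^-2 = 25/64

25/64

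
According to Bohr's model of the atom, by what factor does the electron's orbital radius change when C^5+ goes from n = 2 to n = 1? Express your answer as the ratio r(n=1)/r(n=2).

1/4

r ∝ Z^-1 · n^2; with Z fixed, r ∝ n^2.
r(n=1)/r(n=2) = (1/2)^2 = 1/4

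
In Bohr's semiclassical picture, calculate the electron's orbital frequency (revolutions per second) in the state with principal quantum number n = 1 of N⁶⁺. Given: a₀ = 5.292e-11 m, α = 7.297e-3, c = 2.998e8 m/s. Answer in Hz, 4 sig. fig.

3.224e17 Hz

r = n²a₀/Z = 7.560e-12 m, v = Zαc/n = 1.531e7 m/s
f = v/(2πr) = 3.224e17 Hz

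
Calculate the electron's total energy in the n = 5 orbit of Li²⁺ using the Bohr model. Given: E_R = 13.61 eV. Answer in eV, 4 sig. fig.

-4.900 eV

E_n = −E_R·Z²/n² = −13.61 × 3²/5² = -4.900 eV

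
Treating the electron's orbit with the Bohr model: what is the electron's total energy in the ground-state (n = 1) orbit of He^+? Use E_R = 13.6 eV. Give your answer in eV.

-54.4 eV

E_n = −E_R·Z²/n² = −13.6 × 2²/1² = -54.4 eV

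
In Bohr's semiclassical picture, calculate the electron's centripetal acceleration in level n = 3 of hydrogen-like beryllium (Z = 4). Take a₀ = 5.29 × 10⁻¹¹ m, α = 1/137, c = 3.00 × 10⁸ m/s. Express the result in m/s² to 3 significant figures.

r = n²a₀/Z = 1.19 × 10⁻¹⁰ m, v = Zαc/n = 2.92 × 10⁶ m/s
a = v²/r = (2.92 × 10⁶)² / 1.19 × 10⁻¹⁰ = 7.16 × 10²² m/s²

7.16 × 10²² m/s²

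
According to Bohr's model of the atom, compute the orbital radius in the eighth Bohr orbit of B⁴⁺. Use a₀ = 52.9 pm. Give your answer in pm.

677 pm

r_n = n²a₀/Z = 8² × 52.9 / 5
    = 64 × 52.9 / 5 = 677 pm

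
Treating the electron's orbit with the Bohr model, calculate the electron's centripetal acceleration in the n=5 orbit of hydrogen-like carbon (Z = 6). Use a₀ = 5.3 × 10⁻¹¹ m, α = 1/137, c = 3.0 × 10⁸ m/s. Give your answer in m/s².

3.1 × 10²² m/s²

r = n²a₀/Z = 2.2 × 10⁻¹⁰ m, v = Zαc/n = 2.6 × 10⁶ m/s
a = v²/r = (2.6 × 10⁶)² / 2.2 × 10⁻¹⁰ = 3.1 × 10²² m/s²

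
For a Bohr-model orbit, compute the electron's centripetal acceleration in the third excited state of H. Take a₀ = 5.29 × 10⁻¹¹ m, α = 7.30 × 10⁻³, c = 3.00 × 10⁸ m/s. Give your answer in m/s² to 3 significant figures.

3.54 × 10²⁰ m/s²

r = n²a₀/Z = 8.46 × 10⁻¹⁰ m, v = Zαc/n = 5.47 × 10⁵ m/s
a = v²/r = (5.47 × 10⁵)² / 8.46 × 10⁻¹⁰ = 3.54 × 10²⁰ m/s²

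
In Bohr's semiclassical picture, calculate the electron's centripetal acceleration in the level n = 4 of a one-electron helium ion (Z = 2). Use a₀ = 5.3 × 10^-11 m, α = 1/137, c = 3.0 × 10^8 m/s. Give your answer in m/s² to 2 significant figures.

r = n²a₀/Z = 4.2 × 10^-10 m, v = Zαc/n = 1.1 × 10^6 m/s
a = v²/r = (1.1 × 10^6)² / 4.2 × 10^-10 = 2.8 × 10^21 m/s²

2.8 × 10^21 m/s²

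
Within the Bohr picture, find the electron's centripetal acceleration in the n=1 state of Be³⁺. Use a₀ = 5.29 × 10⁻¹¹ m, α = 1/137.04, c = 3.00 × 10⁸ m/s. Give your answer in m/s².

5.80 × 10²⁴ m/s²

r = n²a₀/Z = 1.32 × 10⁻¹¹ m, v = Zαc/n = 8.76 × 10⁶ m/s
a = v²/r = (8.76 × 10⁶)² / 1.32 × 10⁻¹¹ = 5.80 × 10²⁴ m/s²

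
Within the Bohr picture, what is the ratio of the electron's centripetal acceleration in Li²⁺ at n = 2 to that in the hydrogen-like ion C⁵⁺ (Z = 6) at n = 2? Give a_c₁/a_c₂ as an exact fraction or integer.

1/8

a_c ∝ Z^3 · n^-4
a_c₁/a_c₂ = (3/6)^3 · (2/2)^-4 = 1/8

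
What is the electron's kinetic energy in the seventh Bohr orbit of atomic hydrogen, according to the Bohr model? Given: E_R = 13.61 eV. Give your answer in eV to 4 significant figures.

0.2778 eV

For a Coulomb orbit the virial theorem gives K = −E_n.
E_n = −E_R·Z²/n², so K = E_R·Z²/n² = 13.61 × 1²/7² = 0.2778 eV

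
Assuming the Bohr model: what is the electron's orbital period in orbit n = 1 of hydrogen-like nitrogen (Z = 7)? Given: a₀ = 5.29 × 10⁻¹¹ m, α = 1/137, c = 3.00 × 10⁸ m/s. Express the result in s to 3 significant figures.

r = n²a₀/Z = 1²·5.29 × 10⁻¹¹/7 = 7.56 × 10⁻¹² m
v = Zαc/n = 7·0.00730·3.00 × 10⁸/1 = 1.53 × 10⁷ m/s
T = 2πr/v = 3.10 × 10⁻¹⁸ s

3.10 × 10⁻¹⁸ s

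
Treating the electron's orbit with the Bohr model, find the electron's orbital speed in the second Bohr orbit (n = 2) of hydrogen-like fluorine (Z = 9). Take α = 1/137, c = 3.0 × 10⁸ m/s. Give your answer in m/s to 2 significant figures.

9.9 × 10⁶ m/s

v_n = Zαc/n = 9 × 0.0073 × 3.0 × 10⁸ / 2
    = 9.9 × 10⁶ m/s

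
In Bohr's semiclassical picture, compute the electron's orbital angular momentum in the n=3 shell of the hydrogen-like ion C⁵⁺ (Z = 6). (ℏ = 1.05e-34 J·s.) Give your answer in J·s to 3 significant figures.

L_n = nℏ = 3 × 1.05e-34 = 3.15e-34 J·s

3.15e-34 J·s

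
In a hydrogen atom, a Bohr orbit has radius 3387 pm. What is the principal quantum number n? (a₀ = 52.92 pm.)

8

r_n = n²a₀/Z ⇒ n² = rZ/a₀ = 3387 × 1 / 52.92 ≈ 64.00
n = 8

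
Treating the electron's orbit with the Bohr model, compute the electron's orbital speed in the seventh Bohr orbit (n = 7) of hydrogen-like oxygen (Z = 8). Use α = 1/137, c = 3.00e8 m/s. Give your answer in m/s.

2.50e6 m/s

v_n = Zαc/n = 8 × 0.00730 × 3.00e8 / 7
    = 2.50e6 m/s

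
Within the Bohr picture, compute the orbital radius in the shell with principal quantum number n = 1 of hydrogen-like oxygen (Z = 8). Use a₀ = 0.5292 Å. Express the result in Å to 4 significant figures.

0.06615 Å

r_n = n²a₀/Z = 1² × 0.5292 / 8
    = 1 × 0.5292 / 8 = 0.06615 Å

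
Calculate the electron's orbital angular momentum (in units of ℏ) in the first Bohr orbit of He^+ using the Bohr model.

L_n = nℏ, so L/ℏ = n = 1.

1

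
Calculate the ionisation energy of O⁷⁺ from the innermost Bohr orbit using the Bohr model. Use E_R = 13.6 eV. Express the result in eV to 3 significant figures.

870 eV

E_n = −E_R·Z²/n² = −13.6 × 8²/1² eV = -870 eV
Ionisation energy = −E_n = 870 eV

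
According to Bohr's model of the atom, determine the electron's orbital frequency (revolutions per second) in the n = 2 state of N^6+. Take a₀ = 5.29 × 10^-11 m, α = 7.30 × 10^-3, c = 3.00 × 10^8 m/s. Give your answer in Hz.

r = n²a₀/Z = 3.02 × 10^-11 m, v = Zαc/n = 7.67 × 10^6 m/s
f = v/(2πr) = 4.04 × 10^16 Hz

4.04 × 10^16 Hz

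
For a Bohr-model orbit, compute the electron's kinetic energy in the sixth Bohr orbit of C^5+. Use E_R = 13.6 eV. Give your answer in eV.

13.6 eV

For a Coulomb orbit the virial theorem gives K = −E_n.
E_n = −E_R·Z²/n², so K = E_R·Z²/n² = 13.6 × 6²/6² = 13.6 eV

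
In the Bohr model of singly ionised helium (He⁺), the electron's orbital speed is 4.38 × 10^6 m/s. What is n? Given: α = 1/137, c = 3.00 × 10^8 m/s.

v_n = Zαc/n ⇒ n = Zαc/v = 2 × 0.00730 × 3.00 × 10^8 / 4.38 × 10^6 ≈ 1.00
n = 1

1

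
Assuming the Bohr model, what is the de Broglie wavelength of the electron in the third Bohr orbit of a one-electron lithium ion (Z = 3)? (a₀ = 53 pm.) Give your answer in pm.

330 pm

The Bohr quantisation condition is nλ = 2πr_n.
r_n = n²a₀/Z = 160 pm
λ = 2πr_n/n = 2π·160/3 = 330 pm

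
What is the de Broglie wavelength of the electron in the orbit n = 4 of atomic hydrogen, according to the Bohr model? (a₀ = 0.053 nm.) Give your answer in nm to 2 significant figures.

1.3 nm

The Bohr quantisation condition is nλ = 2πr_n.
r_n = n²a₀/Z = 0.85 nm
λ = 2πr_n/n = 2π·0.85/4 = 1.3 nm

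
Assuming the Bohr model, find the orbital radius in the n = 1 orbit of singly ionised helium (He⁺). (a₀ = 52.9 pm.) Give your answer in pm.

26.4 pm

r_n = n²a₀/Z = 1² × 52.9 / 2
    = 1 × 52.9 / 2 = 26.4 pm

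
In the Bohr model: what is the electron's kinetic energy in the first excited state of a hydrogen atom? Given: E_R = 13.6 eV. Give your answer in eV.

For a Coulomb orbit the virial theorem gives K = −E_n.
E_n = −E_R·Z²/n², so K = E_R·Z²/n² = 13.6 × 1²/2² = 3.40 eV

3.40 eV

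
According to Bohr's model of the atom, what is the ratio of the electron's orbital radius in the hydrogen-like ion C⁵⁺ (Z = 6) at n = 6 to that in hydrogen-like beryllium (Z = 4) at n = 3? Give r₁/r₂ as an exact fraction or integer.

8/3

r ∝ Z^-1 · n^2
r₁/r₂ = (6/4)^-1 · (6/3)^2 = 8/3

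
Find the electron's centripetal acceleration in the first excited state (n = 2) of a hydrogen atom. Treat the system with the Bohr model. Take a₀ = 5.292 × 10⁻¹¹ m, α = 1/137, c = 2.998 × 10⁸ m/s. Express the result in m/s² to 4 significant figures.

r = n²a₀/Z = 2.117 × 10⁻¹⁰ m, v = Zαc/n = 1.094 × 10⁶ m/s
a = v²/r = (1.094 × 10⁶)² / 2.117 × 10⁻¹⁰ = 5.656 × 10²¹ m/s²

5.656 × 10²¹ m/s²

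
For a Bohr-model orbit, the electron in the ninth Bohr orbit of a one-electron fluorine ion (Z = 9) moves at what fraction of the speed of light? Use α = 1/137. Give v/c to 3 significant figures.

v_n = Zαc/n, so v/c = Zα/n = 9 × 0.00730 / 9 = 0.00730

0.00730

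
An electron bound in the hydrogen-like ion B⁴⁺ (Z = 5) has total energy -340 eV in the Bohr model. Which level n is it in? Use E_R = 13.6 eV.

1

E_n = −E_R Z²/n² ⇒ n² = E_R Z²/(−E_n) = 13.6 × 5² / 340 ≈ 1.00
n = 1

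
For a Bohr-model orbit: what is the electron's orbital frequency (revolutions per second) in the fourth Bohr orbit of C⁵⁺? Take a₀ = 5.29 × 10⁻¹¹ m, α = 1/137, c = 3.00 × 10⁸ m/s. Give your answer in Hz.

3.71 × 10¹⁵ Hz

r = n²a₀/Z = 1.41 × 10⁻¹⁰ m, v = Zαc/n = 3.28 × 10⁶ m/s
f = v/(2πr) = 3.71 × 10¹⁵ Hz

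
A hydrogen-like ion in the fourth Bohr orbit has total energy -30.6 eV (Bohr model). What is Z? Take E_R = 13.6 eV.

E_n = −E_R Z²/n² ⇒ Z² = −E_n n²/E_R = 30.6 × 4² / 13.6 ≈ 36.00
Z = 6

6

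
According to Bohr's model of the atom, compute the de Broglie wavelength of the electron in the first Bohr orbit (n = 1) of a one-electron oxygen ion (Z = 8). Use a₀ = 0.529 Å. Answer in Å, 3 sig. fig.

The Bohr quantisation condition is nλ = 2πr_n.
r_n = n²a₀/Z = 0.0661 Å
λ = 2πr_n/n = 2π·0.0661/1 = 0.415 Å

0.415 Å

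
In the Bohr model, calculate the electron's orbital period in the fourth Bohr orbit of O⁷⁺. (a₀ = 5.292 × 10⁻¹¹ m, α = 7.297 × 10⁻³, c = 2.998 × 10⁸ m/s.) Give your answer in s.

1.520 × 10⁻¹⁶ s

r = n²a₀/Z = 4²·5.292 × 10⁻¹¹/8 = 1.058 × 10⁻¹⁰ m
v = Zαc/n = 8·0.007297·2.998 × 10⁸/4 = 4.375 × 10⁶ m/s
T = 2πr/v = 1.520 × 10⁻¹⁶ s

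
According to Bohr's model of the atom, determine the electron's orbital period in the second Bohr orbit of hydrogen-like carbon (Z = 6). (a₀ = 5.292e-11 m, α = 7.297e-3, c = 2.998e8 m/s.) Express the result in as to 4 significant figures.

r = n²a₀/Z = 2²·5.292e-11/6 = 3.528e-11 m
v = Zαc/n = 6·0.007297·2.998e8/2 = 6.563e6 m/s
T = 2πr/v = 3.378e-17 s = 33.78 as

33.78 as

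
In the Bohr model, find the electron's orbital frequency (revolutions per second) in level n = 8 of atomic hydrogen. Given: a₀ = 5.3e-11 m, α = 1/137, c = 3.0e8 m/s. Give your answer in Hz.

r = n²a₀/Z = 3.4e-9 m, v = Zαc/n = 2.7e5 m/s
f = v/(2πr) = 1.3e13 Hz

1.3e13 Hz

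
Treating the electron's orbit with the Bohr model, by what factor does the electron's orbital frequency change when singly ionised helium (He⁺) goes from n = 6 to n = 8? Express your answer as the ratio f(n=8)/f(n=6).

27/64

f ∝ Z^2 · n^-3; with Z fixed, f ∝ n^-3.
f(n=8)/f(n=6) = (8/6)^-3 = 27/64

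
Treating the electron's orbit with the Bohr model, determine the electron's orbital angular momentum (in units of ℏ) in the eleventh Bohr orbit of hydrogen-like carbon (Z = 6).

11

L_n = nℏ, so L/ℏ = n = 11.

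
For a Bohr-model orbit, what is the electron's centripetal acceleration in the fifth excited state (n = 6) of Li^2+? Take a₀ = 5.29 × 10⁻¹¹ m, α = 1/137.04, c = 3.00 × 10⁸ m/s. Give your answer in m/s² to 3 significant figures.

r = n²a₀/Z = 6.35 × 10⁻¹⁰ m, v = Zαc/n = 1.09 × 10⁶ m/s
a = v²/r = (1.09 × 10⁶)² / 6.35 × 10⁻¹⁰ = 1.89 × 10²¹ m/s²

1.89 × 10²¹ m/s²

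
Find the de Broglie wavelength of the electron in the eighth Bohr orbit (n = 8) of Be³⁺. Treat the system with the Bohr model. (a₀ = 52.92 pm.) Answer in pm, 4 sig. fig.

665.0 pm

The Bohr quantisation condition is nλ = 2πr_n.
r_n = n²a₀/Z = 846.7 pm
λ = 2πr_n/n = 2π·846.7/8 = 665.0 pm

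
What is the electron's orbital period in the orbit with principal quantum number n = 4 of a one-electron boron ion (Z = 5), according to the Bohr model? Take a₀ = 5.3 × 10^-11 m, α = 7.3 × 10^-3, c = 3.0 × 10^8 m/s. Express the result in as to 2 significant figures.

390 as

r = n²a₀/Z = 4²·5.3 × 10^-11/5 = 1.7 × 10^-10 m
v = Zαc/n = 5·0.0073·3.0 × 10^8/4 = 2.7 × 10^6 m/s
T = 2πr/v = 3.9 × 10^-16 s = 390 as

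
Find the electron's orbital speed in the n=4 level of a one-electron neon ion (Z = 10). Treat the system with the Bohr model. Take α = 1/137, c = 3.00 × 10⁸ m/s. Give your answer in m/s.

5.47 × 10⁶ m/s

v_n = Zαc/n = 10 × 0.00730 × 3.00 × 10⁸ / 4
    = 5.47 × 10⁶ m/s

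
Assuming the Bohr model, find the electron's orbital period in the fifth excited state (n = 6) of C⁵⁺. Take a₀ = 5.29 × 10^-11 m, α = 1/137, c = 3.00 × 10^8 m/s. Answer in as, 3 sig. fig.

r = n²a₀/Z = 6²·5.29 × 10^-11/6 = 3.17 × 10^-10 m
v = Zαc/n = 6·0.00730·3.00 × 10^8/6 = 2.19 × 10^6 m/s
T = 2πr/v = 9.11 × 10^-16 s = 911 as

911 as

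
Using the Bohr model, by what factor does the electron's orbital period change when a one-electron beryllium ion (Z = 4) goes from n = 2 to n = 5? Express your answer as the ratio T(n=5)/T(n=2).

125/8

T ∝ Z^-2 · n^3; with Z fixed, T ∝ n^3.
T(n=5)/T(n=2) = (5/2)^3 = 125/8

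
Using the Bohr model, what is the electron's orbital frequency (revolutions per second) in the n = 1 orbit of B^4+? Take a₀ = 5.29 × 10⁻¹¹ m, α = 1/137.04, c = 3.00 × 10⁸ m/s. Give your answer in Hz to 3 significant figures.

1.65 × 10¹⁷ Hz

r = n²a₀/Z = 1.06 × 10⁻¹¹ m, v = Zαc/n = 1.09 × 10⁷ m/s
f = v/(2πr) = 1.65 × 10¹⁷ Hz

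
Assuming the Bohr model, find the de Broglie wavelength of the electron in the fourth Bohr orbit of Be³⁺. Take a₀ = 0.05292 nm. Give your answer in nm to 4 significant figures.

The Bohr quantisation condition is nλ = 2πr_n.
r_n = n²a₀/Z = 0.2117 nm
λ = 2πr_n/n = 2π·0.2117/4 = 0.3325 nm

0.3325 nm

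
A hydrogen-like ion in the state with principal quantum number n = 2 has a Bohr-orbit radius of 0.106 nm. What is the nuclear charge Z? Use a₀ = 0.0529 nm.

2

r_n = n²a₀/Z ⇒ Z = n²a₀/r = 2² × 0.0529 / 0.106 ≈ 2.00
Z = 2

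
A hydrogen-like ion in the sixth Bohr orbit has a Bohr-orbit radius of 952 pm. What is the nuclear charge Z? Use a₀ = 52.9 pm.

r_n = n²a₀/Z ⇒ Z = n²a₀/r = 6² × 52.9 / 952 ≈ 2.00
Z = 2

2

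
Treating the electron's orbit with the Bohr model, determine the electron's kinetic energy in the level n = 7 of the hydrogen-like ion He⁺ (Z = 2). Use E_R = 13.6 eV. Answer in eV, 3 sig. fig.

1.11 eV

For a Coulomb orbit the virial theorem gives K = −E_n.
E_n = −E_R·Z²/n², so K = E_R·Z²/n² = 13.6 × 2²/7² = 1.11 eV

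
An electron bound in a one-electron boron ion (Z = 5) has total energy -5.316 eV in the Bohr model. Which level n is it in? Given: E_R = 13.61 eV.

8

E_n = −E_R Z²/n² ⇒ n² = E_R Z²/(−E_n) = 13.61 × 5² / 5.316 ≈ 64.00
n = 8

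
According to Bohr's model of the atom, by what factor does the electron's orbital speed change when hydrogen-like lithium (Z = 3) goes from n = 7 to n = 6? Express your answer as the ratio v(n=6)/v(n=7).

7/6

v ∝ Z^1 · n^-1; with Z fixed, v ∝ n^-1.
v(n=6)/v(n=7) = (6/7)^-1 = 7/6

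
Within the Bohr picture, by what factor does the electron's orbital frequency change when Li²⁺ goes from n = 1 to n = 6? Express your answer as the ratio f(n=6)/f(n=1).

1/216

f ∝ Z^2 · n^-3; with Z fixed, f ∝ n^-3.
f(n=6)/f(n=1) = (6/1)^-3 = 1/216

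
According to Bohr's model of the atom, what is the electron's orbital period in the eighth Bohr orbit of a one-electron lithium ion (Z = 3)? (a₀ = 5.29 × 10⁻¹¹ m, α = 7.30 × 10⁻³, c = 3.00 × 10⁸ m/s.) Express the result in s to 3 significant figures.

8.63 × 10⁻¹⁵ s

r = n²a₀/Z = 8²·5.29 × 10⁻¹¹/3 = 1.13 × 10⁻⁹ m
v = Zαc/n = 3·0.00730·3.00 × 10⁸/8 = 8.21 × 10⁵ m/s
T = 2πr/v = 8.63 × 10⁻¹⁵ s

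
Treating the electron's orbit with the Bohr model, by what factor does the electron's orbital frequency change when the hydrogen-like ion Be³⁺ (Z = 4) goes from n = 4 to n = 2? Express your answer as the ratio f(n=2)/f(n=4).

f ∝ Z^2 · n^-3; with Z fixed, f ∝ n^-3.
f(n=2)/f(n=4) = (2/4)^-3 = 8

8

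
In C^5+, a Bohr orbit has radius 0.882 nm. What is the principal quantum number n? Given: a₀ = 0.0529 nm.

r_n = n²a₀/Z ⇒ n² = rZ/a₀ = 0.882 × 6 / 0.0529 ≈ 100.04
n = 10

10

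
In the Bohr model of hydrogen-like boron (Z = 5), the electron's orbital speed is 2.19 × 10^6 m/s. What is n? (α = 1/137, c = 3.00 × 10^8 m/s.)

5

v_n = Zαc/n ⇒ n = Zαc/v = 5 × 0.00730 × 3.00 × 10^8 / 2.19 × 10^6 ≈ 5.00
n = 5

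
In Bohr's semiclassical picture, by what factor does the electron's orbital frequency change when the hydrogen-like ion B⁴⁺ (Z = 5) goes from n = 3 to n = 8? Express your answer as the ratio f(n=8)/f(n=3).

27/512

f ∝ Z^2 · n^-3; with Z fixed, f ∝ n^-3.
f(n=8)/f(n=3) = (8/3)^-3 = 27/512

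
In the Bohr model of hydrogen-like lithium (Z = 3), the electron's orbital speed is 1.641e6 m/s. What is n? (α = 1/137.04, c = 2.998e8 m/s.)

v_n = Zαc/n ⇒ n = Zαc/v = 3 × 0.007297 × 2.998e8 / 1.641e6 ≈ 4.00
n = 4

4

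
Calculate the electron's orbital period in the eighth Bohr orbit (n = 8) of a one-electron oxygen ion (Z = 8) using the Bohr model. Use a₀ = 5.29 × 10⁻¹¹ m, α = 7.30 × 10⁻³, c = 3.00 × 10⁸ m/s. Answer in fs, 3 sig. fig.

1.21 fs

r = n²a₀/Z = 8²·5.29 × 10⁻¹¹/8 = 4.23 × 10⁻¹⁰ m
v = Zαc/n = 8·0.00730·3.00 × 10⁸/8 = 2.19 × 10⁶ m/s
T = 2πr/v = 1.21 × 10⁻¹⁵ s = 1.21 fs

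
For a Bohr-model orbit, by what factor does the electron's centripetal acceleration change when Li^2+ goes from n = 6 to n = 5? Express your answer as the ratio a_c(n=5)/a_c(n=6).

1296/625

a_c ∝ Z^3 · n^-4; with Z fixed, a_c ∝ n^-4.
a_c(n=5)/a_c(n=6) = (5/6)^-4 = 1296/625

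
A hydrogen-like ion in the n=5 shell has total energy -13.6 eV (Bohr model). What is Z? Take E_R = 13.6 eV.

5

E_n = −E_R Z²/n² ⇒ Z² = −E_n n²/E_R = 13.6 × 5² / 13.6 ≈ 25.00
Z = 5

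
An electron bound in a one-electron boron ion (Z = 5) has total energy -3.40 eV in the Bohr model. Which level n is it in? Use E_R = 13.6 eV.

10

E_n = −E_R Z²/n² ⇒ n² = E_R Z²/(−E_n) = 13.6 × 5² / 3.40 ≈ 100.00
n = 10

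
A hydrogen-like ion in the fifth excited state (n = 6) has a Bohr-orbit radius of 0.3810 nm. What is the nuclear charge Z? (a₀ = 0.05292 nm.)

r_n = n²a₀/Z ⇒ Z = n²a₀/r = 6² × 0.05292 / 0.3810 ≈ 5.00
Z = 5

5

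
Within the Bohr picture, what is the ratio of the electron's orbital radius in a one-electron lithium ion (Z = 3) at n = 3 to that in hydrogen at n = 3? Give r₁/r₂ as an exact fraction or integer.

r ∝ Z^-1 · n^2
r₁/r₂ = (3/1)^-1 · (3/3)^2 = 1/3

1/3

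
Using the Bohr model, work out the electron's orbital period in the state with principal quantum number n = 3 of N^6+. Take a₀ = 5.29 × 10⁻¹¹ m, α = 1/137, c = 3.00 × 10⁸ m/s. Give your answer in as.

r = n²a₀/Z = 3²·5.29 × 10⁻¹¹/7 = 6.80 × 10⁻¹¹ m
v = Zαc/n = 7·0.00730·3.00 × 10⁸/3 = 5.11 × 10⁶ m/s
T = 2πr/v = 8.36 × 10⁻¹⁷ s = 83.6 as

83.6 as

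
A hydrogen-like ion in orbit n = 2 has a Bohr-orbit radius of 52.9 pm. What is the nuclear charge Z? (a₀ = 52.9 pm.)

4

r_n = n²a₀/Z ⇒ Z = n²a₀/r = 2² × 52.9 / 52.9 ≈ 4.00
Z = 4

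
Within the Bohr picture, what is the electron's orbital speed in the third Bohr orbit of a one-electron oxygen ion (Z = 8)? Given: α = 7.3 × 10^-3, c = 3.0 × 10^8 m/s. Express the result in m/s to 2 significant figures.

5.8 × 10^6 m/s

v_n = Zαc/n = 8 × 0.0073 × 3.0 × 10^8 / 3
    = 5.8 × 10^6 m/s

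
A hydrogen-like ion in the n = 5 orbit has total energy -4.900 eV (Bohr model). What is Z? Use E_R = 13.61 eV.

3

E_n = −E_R Z²/n² ⇒ Z² = −E_n n²/E_R = 4.900 × 5² / 13.61 ≈ 9.00
Z = 3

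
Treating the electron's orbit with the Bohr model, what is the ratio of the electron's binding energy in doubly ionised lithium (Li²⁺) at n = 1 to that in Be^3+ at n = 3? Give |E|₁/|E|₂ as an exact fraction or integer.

81/16

|E| ∝ Z^2 · n^-2
|E|₁/|E|₂ = (3/4)^2 · (1/3)^-2 = 81/16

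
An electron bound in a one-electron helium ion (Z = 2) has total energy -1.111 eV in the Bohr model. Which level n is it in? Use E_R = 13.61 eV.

7

E_n = −E_R Z²/n² ⇒ n² = E_R Z²/(−E_n) = 13.61 × 2² / 1.111 ≈ 49.00
n = 7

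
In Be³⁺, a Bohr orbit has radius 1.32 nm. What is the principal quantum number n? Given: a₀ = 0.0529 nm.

r_n = n²a₀/Z ⇒ n² = rZ/a₀ = 1.32 × 4 / 0.0529 ≈ 99.81
n = 10

10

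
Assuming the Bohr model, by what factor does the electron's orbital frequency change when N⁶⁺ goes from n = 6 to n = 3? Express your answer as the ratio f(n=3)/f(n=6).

f ∝ Z^2 · n^-3; with Z fixed, f ∝ n^-3.
f(n=3)/f(n=6) = (3/6)^-3 = 8

8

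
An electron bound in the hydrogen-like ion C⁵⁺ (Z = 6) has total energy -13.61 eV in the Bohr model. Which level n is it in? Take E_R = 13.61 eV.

E_n = −E_R Z²/n² ⇒ n² = E_R Z²/(−E_n) = 13.61 × 6² / 13.61 ≈ 36.00
n = 6

6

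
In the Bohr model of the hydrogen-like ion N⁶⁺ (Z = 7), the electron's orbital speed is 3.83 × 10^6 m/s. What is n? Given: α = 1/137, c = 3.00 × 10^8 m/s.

4

v_n = Zαc/n ⇒ n = Zαc/v = 7 × 0.00730 × 3.00 × 10^8 / 3.83 × 10^6 ≈ 4.00
n = 4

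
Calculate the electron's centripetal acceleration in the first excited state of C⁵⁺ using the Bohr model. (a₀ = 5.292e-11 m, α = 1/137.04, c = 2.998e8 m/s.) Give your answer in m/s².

1.221e24 m/s²

r = n²a₀/Z = 3.528e-11 m, v = Zαc/n = 6.563e6 m/s
a = v²/r = (6.563e6)² / 3.528e-11 = 1.221e24 m/s²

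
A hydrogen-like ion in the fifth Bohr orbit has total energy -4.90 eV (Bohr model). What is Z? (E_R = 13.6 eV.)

3

E_n = −E_R Z²/n² ⇒ Z² = −E_n n²/E_R = 4.90 × 5² / 13.6 ≈ 9.01
Z = 3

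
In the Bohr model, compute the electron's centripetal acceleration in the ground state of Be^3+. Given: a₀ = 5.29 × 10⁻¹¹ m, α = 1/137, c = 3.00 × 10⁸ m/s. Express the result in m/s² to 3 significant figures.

5.80 × 10²⁴ m/s²

r = n²a₀/Z = 1.32 × 10⁻¹¹ m, v = Zαc/n = 8.76 × 10⁶ m/s
a = v²/r = (8.76 × 10⁶)² / 1.32 × 10⁻¹¹ = 5.80 × 10²⁴ m/s²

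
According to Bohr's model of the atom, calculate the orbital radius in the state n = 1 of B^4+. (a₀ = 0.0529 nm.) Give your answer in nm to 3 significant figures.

0.0106 nm

r_n = n²a₀/Z = 1² × 0.0529 / 5
    = 1 × 0.0529 / 5 = 0.0106 nm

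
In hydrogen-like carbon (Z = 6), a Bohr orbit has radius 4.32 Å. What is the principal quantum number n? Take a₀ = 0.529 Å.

7

r_n = n²a₀/Z ⇒ n² = rZ/a₀ = 4.32 × 6 / 0.529 ≈ 49.00
n = 7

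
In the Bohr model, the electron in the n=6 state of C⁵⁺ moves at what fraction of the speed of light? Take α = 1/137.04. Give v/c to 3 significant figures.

v_n = Zαc/n, so v/c = Zα/n = 6 × 0.00730 / 6 = 0.00730

0.00730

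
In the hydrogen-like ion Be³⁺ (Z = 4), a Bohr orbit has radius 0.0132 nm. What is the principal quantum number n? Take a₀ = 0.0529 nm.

1

r_n = n²a₀/Z ⇒ n² = rZ/a₀ = 0.0132 × 4 / 0.0529 ≈ 1.00
n = 1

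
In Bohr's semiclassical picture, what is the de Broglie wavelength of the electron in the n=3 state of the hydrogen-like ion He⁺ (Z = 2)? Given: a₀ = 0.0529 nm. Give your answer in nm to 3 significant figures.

0.499 nm

The Bohr quantisation condition is nλ = 2πr_n.
r_n = n²a₀/Z = 0.238 nm
λ = 2πr_n/n = 2π·0.238/3 = 0.499 nm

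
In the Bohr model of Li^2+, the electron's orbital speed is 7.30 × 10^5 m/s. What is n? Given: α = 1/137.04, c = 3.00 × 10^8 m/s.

9

v_n = Zαc/n ⇒ n = Zαc/v = 3 × 0.00730 × 3.00 × 10^8 / 7.30 × 10^5 ≈ 9.00
n = 9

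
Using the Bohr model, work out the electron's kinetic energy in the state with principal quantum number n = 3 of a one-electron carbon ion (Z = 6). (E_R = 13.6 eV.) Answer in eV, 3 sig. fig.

54.4 eV

For a Coulomb orbit the virial theorem gives K = −E_n.
E_n = −E_R·Z²/n², so K = E_R·Z²/n² = 13.6 × 6²/3² = 54.4 eV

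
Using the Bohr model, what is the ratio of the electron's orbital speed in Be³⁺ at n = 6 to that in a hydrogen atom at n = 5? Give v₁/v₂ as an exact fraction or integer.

10/3

v ∝ Z^1 · n^-1
v₁/v₂ = (4/1)^1 · (6/5)^-1 = 10/3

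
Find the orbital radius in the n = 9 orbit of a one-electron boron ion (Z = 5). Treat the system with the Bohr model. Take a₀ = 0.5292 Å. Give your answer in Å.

8.573 Å

r_n = n²a₀/Z = 9² × 0.5292 / 5
    = 81 × 0.5292 / 5 = 8.573 Å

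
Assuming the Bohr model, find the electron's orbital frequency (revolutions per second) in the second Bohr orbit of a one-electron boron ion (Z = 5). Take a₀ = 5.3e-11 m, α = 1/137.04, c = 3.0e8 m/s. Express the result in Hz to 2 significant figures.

r = n²a₀/Z = 4.2e-11 m, v = Zαc/n = 5.5e6 m/s
f = v/(2πr) = 2.1e16 Hz

2.1e16 Hz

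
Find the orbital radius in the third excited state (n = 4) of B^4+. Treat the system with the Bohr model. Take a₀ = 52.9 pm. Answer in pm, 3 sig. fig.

169 pm

r_n = n²a₀/Z = 4² × 52.9 / 5
    = 16 × 52.9 / 5 = 169 pm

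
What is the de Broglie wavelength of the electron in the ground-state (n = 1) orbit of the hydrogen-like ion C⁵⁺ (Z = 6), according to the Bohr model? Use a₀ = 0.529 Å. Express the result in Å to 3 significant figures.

The Bohr quantisation condition is nλ = 2πr_n.
r_n = n²a₀/Z = 0.0882 Å
λ = 2πr_n/n = 2π·0.0882/1 = 0.554 Å

0.554 Å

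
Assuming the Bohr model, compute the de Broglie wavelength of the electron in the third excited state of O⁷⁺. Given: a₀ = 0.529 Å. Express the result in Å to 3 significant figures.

The Bohr quantisation condition is nλ = 2πr_n.
r_n = n²a₀/Z = 1.06 Å
λ = 2πr_n/n = 2π·1.06/4 = 1.66 Å

1.66 Å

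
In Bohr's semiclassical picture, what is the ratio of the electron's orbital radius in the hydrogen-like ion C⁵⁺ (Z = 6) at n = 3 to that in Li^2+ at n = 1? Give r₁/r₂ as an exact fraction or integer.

9/2

r ∝ Z^-1 · n^2
r₁/r₂ = (6/3)^-1 · (3/1)^2 = 9/2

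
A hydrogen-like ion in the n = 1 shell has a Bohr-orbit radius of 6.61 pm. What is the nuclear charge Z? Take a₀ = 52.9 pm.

8

r_n = n²a₀/Z ⇒ Z = n²a₀/r = 1² × 52.9 / 6.61 ≈ 8.00
Z = 8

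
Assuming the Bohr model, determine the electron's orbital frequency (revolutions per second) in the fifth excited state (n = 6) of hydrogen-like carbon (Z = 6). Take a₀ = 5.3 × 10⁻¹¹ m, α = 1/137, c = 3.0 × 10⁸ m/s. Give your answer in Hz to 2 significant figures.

1.1 × 10¹⁵ Hz

r = n²a₀/Z = 3.2 × 10⁻¹⁰ m, v = Zαc/n = 2.2 × 10⁶ m/s
f = v/(2πr) = 1.1 × 10¹⁵ Hz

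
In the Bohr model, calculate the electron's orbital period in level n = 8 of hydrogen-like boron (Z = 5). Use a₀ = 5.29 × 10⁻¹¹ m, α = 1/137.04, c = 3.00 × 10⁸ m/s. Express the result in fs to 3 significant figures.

r = n²a₀/Z = 8²·5.29 × 10⁻¹¹/5 = 6.77 × 10⁻¹⁰ m
v = Zαc/n = 5·0.00730·3.00 × 10⁸/8 = 1.37 × 10⁶ m/s
T = 2πr/v = 3.11 × 10⁻¹⁵ s = 3.11 fs

3.11 fs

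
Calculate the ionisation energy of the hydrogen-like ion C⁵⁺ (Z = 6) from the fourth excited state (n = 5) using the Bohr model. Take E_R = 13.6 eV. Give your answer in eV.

E_n = −E_R·Z²/n² = −13.6 × 6²/5² eV = -19.6 eV
Ionisation energy = −E_n = 19.6 eV

19.6 eV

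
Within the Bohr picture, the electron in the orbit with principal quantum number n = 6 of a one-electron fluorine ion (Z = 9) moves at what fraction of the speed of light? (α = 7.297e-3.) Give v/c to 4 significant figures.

0.01095

v_n = Zαc/n, so v/c = Zα/n = 9 × 0.007297 / 6 = 0.01095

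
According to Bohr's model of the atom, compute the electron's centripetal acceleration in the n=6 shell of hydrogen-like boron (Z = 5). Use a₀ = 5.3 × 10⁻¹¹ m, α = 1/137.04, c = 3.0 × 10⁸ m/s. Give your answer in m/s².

r = n²a₀/Z = 3.8 × 10⁻¹⁰ m, v = Zαc/n = 1.8 × 10⁶ m/s
a = v²/r = (1.8 × 10⁶)² / 3.8 × 10⁻¹⁰ = 8.7 × 10²¹ m/s²

8.7 × 10²¹ m/s²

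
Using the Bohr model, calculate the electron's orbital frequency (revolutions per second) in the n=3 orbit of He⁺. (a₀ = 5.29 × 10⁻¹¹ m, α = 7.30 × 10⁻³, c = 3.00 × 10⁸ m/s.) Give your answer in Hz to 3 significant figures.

9.76 × 10¹⁴ Hz

r = n²a₀/Z = 2.38 × 10⁻¹⁰ m, v = Zαc/n = 1.46 × 10⁶ m/s
f = v/(2πr) = 9.76 × 10¹⁴ Hz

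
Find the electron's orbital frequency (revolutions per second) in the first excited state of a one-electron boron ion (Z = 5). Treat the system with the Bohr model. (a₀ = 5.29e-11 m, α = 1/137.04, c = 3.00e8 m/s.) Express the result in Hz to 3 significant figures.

2.06e16 Hz

r = n²a₀/Z = 4.23e-11 m, v = Zαc/n = 5.47e6 m/s
f = v/(2πr) = 2.06e16 Hz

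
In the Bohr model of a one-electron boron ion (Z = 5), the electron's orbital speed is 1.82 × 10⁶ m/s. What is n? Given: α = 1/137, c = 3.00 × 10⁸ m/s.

6

v_n = Zαc/n ⇒ n = Zαc/v = 5 × 0.00730 × 3.00 × 10⁸ / 1.82 × 10⁶ ≈ 6.02
n = 6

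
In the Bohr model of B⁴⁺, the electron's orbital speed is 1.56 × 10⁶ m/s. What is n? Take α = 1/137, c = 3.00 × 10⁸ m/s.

v_n = Zαc/n ⇒ n = Zαc/v = 5 × 0.00730 × 3.00 × 10⁸ / 1.56 × 10⁶ ≈ 7.02
n = 7

7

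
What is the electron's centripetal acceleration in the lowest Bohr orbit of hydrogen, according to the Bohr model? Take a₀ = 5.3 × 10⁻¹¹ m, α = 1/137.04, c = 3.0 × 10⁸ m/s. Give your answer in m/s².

r = n²a₀/Z = 5.3 × 10⁻¹¹ m, v = Zαc/n = 2.2 × 10⁶ m/s
a = v²/r = (2.2 × 10⁶)² / 5.3 × 10⁻¹¹ = 9.0 × 10²² m/s²

9.0 × 10²² m/s²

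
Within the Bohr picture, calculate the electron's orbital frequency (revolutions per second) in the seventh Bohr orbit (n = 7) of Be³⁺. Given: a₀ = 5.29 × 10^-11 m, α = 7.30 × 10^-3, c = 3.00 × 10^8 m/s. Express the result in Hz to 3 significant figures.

r = n²a₀/Z = 6.48 × 10^-10 m, v = Zαc/n = 1.25 × 10^6 m/s
f = v/(2πr) = 3.07 × 10^14 Hz

3.07 × 10^14 Hz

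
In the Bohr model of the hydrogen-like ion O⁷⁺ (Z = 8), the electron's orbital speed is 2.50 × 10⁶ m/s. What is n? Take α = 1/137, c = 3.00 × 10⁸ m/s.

v_n = Zαc/n ⇒ n = Zαc/v = 8 × 0.00730 × 3.00 × 10⁸ / 2.50 × 10⁶ ≈ 7.01
n = 7

7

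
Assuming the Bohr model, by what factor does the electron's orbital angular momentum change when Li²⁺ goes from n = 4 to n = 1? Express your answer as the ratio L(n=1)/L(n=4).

1/4

L = nℏ depends only on n, so L ∝ n.
L(n=1)/L(n=4) = (1/4)^1 = 1/4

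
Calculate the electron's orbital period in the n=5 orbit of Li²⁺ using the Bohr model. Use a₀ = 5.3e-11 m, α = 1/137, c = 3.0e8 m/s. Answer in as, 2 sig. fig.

2100 as

r = n²a₀/Z = 5²·5.3e-11/3 = 4.4e-10 m
v = Zαc/n = 3·0.0073·3.0e8/5 = 1.3e6 m/s
T = 2πr/v = 2.1e-15 s = 2100 as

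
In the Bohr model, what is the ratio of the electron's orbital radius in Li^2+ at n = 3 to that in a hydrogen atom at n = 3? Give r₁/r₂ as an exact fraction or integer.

1/3

r ∝ Z^-1 · n^2
r₁/r₂ = (3/1)^-1 · (3/3)^2 = 1/3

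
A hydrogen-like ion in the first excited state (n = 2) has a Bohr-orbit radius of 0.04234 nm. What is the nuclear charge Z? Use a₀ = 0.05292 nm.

5

r_n = n²a₀/Z ⇒ Z = n²a₀/r = 2² × 0.05292 / 0.04234 ≈ 5.00
Z = 5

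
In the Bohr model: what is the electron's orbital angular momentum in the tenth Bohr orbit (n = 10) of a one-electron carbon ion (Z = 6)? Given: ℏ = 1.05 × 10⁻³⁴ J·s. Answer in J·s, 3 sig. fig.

L_n = nℏ = 10 × 1.05 × 10⁻³⁴ = 1.05 × 10⁻³³ J·s

1.05 × 10⁻³³ J·s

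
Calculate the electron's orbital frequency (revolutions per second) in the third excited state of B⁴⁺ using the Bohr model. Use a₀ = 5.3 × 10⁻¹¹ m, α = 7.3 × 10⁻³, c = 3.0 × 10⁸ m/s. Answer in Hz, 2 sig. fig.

r = n²a₀/Z = 1.7 × 10⁻¹⁰ m, v = Zαc/n = 2.7 × 10⁶ m/s
f = v/(2πr) = 2.6 × 10¹⁵ Hz

2.6 × 10¹⁵ Hz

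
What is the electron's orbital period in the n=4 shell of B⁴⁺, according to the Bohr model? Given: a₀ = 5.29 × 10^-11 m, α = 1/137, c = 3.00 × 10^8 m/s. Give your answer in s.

r = n²a₀/Z = 4²·5.29 × 10^-11/5 = 1.69 × 10^-10 m
v = Zαc/n = 5·0.00730·3.00 × 10^8/4 = 2.74 × 10^6 m/s
T = 2πr/v = 3.89 × 10^-16 s

3.89 × 10^-16 s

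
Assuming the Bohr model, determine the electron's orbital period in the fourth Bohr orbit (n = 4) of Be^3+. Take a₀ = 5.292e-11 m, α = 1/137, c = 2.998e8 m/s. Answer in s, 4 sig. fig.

r = n²a₀/Z = 4²·5.292e-11/4 = 2.117e-10 m
v = Zαc/n = 4·0.007299·2.998e8/4 = 2.188e6 m/s
T = 2πr/v = 6.078e-16 s

6.078e-16 s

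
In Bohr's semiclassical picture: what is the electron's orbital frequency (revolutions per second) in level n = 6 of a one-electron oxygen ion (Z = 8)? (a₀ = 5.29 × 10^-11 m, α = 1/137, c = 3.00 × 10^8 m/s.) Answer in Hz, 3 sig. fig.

r = n²a₀/Z = 2.38 × 10^-10 m, v = Zαc/n = 2.92 × 10^6 m/s
f = v/(2πr) = 1.95 × 10^15 Hz

1.95 × 10^15 Hz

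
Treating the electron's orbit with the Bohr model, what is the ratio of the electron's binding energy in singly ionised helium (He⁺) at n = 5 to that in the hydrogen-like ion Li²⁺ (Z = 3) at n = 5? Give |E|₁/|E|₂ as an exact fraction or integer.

|E| ∝ Z^2 · n^-2
|E|₁/|E|₂ = (2/3)^2 · (5/5)^-2 = 4/9

4/9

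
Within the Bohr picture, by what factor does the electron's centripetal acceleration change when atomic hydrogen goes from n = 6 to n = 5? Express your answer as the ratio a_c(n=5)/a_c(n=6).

1296/625

a_c ∝ Z^3 · n^-4; with Z fixed, a_c ∝ n^-4.
a_c(n=5)/a_c(n=6) = (5/6)^-4 = 1296/625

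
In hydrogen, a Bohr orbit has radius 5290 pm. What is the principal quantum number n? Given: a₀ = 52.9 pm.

10

r_n = n²a₀/Z ⇒ n² = rZ/a₀ = 5290 × 1 / 52.9 ≈ 100.00
n = 10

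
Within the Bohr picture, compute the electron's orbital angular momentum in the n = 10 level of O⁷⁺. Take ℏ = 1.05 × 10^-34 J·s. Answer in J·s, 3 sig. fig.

1.05 × 10^-33 J·s

L_n = nℏ = 10 × 1.05 × 10^-34 = 1.05 × 10^-33 J·s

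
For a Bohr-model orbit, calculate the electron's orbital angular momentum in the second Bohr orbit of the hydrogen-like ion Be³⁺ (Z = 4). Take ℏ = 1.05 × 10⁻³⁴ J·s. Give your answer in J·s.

L_n = nℏ = 2 × 1.05 × 10⁻³⁴ = 2.10 × 10⁻³⁴ J·s

2.10 × 10⁻³⁴ J·s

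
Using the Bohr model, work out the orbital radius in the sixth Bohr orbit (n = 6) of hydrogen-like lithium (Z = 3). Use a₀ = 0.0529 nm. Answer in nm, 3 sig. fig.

r_n = n²a₀/Z = 6² × 0.0529 / 3
    = 36 × 0.0529 / 3 = 0.635 nm

0.635 nm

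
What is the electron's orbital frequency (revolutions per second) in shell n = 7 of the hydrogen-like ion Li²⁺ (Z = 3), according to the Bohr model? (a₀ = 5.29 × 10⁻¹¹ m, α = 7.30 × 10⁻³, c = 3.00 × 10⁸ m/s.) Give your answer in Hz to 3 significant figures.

1.73 × 10¹⁴ Hz

r = n²a₀/Z = 8.64 × 10⁻¹⁰ m, v = Zαc/n = 9.39 × 10⁵ m/s
f = v/(2πr) = 1.73 × 10¹⁴ Hz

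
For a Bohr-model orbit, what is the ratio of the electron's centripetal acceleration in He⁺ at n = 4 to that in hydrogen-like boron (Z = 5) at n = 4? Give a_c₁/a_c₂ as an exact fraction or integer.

8/125

a_c ∝ Z^3 · n^-4
a_c₁/a_c₂ = (2/5)^3 · (4/4)^-4 = 8/125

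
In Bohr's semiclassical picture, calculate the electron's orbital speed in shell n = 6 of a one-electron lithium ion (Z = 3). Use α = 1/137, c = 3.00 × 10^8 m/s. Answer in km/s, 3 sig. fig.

1090 km/s

v_n = Zαc/n = 3 × 0.00730 × 3.00 × 10^8 / 6
    = 1090 km/s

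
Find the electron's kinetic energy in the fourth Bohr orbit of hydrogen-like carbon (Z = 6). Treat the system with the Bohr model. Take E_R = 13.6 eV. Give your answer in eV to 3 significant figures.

For a Coulomb orbit the virial theorem gives K = −E_n.
E_n = −E_R·Z²/n², so K = E_R·Z²/n² = 13.6 × 6²/4² = 30.6 eV

30.6 eV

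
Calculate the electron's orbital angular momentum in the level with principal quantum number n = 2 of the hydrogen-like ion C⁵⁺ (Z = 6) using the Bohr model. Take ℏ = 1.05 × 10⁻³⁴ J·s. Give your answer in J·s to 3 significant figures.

L_n = nℏ = 2 × 1.05 × 10⁻³⁴ = 2.10 × 10⁻³⁴ J·s

2.10 × 10⁻³⁴ J·s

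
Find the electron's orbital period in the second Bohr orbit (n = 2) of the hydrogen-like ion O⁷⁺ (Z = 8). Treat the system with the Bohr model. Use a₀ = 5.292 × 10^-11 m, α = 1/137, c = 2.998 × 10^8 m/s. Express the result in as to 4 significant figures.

r = n²a₀/Z = 2²·5.292 × 10^-11/8 = 2.646 × 10^-11 m
v = Zαc/n = 8·0.007299·2.998 × 10^8/2 = 8.753 × 10^6 m/s
T = 2πr/v = 1.899 × 10^-17 s = 18.99 as

18.99 as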